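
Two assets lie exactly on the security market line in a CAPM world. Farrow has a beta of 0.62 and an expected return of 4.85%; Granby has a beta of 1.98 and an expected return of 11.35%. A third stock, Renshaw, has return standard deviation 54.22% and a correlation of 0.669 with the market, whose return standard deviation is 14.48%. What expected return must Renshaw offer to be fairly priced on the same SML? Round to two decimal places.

13.86%

MRP = (11.35% − 4.85%) / (1.98 − 0.62) = 4.7794%
R_f = 4.85% − 0.62 × 4.7794% = 1.8868%
β_Renshaw = ρ·σ_i/σ_m = 0.669 × 54.22 / 14.48 = 2.5051
E(R_Renshaw) = R_f + β × MRP = 1.8868% + 2.5051 × 4.7794% = 13.86%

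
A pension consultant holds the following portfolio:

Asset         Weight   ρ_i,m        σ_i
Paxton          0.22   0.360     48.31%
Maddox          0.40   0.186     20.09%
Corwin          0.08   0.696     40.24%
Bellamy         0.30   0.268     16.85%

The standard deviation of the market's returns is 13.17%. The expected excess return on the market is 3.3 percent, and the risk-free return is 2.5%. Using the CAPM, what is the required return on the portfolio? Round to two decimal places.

4.73%

β_Paxton = 0.360 × 48.31% / 13.17% = 1.3205
β_Maddox = 0.186 × 20.09% / 13.17% = 0.2837
β_Corwin = 0.696 × 40.24% / 13.17% = 2.1266
β_Bellamy = 0.268 × 16.85% / 13.17% = 0.3429
β_P = Σ w_i β_i = 0.22×1.3205 + 0.40×0.2837 + 0.08×2.1266 + 0.30×0.3429 = 0.6770
E(R_P) = R_f + β_P × MRP = 2.5% + 0.6770 × 3.3% = 4.73%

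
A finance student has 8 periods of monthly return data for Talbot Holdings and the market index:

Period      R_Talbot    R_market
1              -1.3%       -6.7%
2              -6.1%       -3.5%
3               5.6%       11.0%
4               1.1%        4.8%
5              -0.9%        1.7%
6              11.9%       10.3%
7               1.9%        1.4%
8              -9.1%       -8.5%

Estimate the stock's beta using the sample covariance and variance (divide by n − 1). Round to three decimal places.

Mean R_i = (-1.3 − 6.1 + 5.6 + 1.1 − 0.9 + 11.9 + 1.9 − 9.1) / 8 = 0.3875%
Mean R_m = (-6.7 − 3.5 + 11.0 + 4.8 + 1.7 + 10.3 + 1.4 − 8.5) / 8 = 1.3125%
Σ(R_i − R̄_i)(R_m − R̄_m) = 293.9213  ⇒  Cov = 293.9213 / 7 = 41.9888
Σ(R_m − R̄_m)² = 370.5888  ⇒  Var(R_m) = 370.5888 / 7 = 52.9413
β = Cov / Var(R_m) = 41.9888 / 52.9413 = 0.7931

0.793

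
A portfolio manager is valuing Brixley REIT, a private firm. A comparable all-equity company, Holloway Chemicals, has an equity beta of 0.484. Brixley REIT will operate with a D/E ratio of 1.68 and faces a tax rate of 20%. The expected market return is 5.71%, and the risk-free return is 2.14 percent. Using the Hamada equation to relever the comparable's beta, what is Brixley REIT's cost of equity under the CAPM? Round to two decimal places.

β_L = β_U × [1 + (1 − t)(D/E)] = 0.484 × [1 + (1 − 0.20) × 1.68]
    = 0.484 × [1 + 0.80 × 1.68] = 0.484 × 2.3440 = 1.1345
MRP = 5.71% − 2.14% = 3.57%
E(R) = R_f + β_L × MRP = 2.14% + 1.1345 × 3.57% = 6.19%

6.19%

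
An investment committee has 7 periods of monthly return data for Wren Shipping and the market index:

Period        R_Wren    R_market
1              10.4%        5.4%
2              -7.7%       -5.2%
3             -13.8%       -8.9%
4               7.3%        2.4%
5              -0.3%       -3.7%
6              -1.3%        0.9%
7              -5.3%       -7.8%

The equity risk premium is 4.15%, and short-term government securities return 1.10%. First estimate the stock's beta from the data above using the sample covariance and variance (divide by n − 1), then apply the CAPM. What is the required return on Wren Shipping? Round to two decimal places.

Mean R_i = (10.4 − 7.7 − 13.8 + 7.3 − 0.3 − 1.3 − 5.3) / 7 = -1.5286%
Mean R_m = (5.4 − 5.2 − 8.9 + 2.4 − 3.7 + 0.9 − 7.8) / 7 = -2.4143%
Σ(R_i − R̄_i)(R_m − R̄_m) = 251.9871  ⇒  Cov = 251.9871 / 6 = 41.9979
Σ(R_m − R̄_m)² = 175.7086  ⇒  Var(R_m) = 175.7086 / 6 = 29.2848
β = Cov / Var(R_m) = 41.9979 / 29.2848 = 1.4341
E(R) = R_f + β × MRP = 1.10% + 1.4341 × 4.15% = 7.05%

7.05%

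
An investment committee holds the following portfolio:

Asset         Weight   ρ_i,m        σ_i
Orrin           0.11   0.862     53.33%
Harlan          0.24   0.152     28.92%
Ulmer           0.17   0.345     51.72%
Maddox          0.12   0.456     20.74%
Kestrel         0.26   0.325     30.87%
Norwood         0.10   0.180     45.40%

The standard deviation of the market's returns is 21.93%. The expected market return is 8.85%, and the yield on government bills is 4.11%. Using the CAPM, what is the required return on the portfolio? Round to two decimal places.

β_Orrin = 0.862 × 53.33% / 21.93% = 2.0962
β_Harlan = 0.152 × 28.92% / 21.93% = 0.2004
β_Ulmer = 0.345 × 51.72% / 21.93% = 0.8137
β_Maddox = 0.456 × 20.74% / 21.93% = 0.4313
β_Kestrel = 0.325 × 30.87% / 21.93% = 0.4575
β_Norwood = 0.180 × 45.40% / 21.93% = 0.3726
β_P = Σ w_i β_i = 0.11×2.0962 + 0.24×0.2004 + 0.17×0.8137 + 0.12×0.4313 + 0.26×0.4575 + 0.10×0.3726 = 0.6250
MRP = 8.85% − 4.11% = 4.74%
E(R_P) = R_f + β_P × MRP = 4.11% + 0.6250 × 4.74% = 7.07%

7.07%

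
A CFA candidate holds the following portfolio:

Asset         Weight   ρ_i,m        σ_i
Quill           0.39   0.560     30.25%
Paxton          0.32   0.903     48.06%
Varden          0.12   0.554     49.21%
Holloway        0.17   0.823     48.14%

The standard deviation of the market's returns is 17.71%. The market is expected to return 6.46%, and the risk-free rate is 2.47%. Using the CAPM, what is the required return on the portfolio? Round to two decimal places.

9.34%

β_Quill = 0.560 × 30.25% / 17.71% = 0.9565
β_Paxton = 0.903 × 48.06% / 17.71% = 2.4505
β_Varden = 0.554 × 49.21% / 17.71% = 1.5394
β_Holloway = 0.823 × 48.14% / 17.71% = 2.2371
β_P = Σ w_i β_i = 0.39×0.9565 + 0.32×2.4505 + 0.12×1.5394 + 0.17×2.2371 = 1.7222
MRP = 6.46% − 2.47% = 3.99%
E(R_P) = R_f + β_P × MRP = 2.47% + 1.7222 × 3.99% = 9.34%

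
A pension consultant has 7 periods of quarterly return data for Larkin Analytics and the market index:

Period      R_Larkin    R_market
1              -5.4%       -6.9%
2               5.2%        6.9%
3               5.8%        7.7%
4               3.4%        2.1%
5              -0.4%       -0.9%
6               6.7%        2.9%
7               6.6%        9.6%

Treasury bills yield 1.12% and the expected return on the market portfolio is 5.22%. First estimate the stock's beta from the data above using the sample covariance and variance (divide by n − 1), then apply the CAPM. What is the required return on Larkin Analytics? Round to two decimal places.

Mean R_i = (-5.4 + 5.2 + 5.8 + 3.4 − 0.4 + 6.7 + 6.6) / 7 = 3.1286%
Mean R_m = (-6.9 + 6.9 + 7.7 + 2.1 − 0.9 + 2.9 + 9.6) / 7 = 3.0571%
Σ(R_i − R̄_i)(R_m − R̄_m) = 141.1386  ⇒  Cov = 141.1386 / 6 = 23.5231
Σ(R_m − R̄_m)² = 194.8771  ⇒  Var(R_m) = 194.8771 / 6 = 32.4795
β = Cov / Var(R_m) = 23.5231 / 32.4795 = 0.7242
MRP = 5.22% − 1.12% = 4.10%
E(R) = R_f + β × MRP = 1.12% + 0.7242 × 4.10% = 4.09%

4.09%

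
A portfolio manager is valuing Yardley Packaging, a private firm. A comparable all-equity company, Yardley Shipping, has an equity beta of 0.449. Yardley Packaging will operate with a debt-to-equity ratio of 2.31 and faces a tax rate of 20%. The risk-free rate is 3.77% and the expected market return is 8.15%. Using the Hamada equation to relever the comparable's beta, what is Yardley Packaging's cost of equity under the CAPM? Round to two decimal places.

9.37%

β_L = β_U × [1 + (1 − t)(D/E)] = 0.449 × [1 + (1 − 0.20) × 2.31]
    = 0.449 × [1 + 0.80 × 2.31] = 0.449 × 2.8480 = 1.2788
MRP = 8.15% − 3.77% = 4.38%
E(R) = R_f + β_L × MRP = 3.77% + 1.2788 × 4.38% = 9.37%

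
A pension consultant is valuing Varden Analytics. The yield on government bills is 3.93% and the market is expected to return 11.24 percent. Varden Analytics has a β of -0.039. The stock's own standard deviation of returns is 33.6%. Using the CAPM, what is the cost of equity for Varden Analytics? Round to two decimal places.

Market risk premium = E(R_m) − R_f = 11.24% − 3.93% = 7.31%
E(R) = R_f + β × MRP = 3.93% + -0.039 × 7.31% = 3.64%

3.64%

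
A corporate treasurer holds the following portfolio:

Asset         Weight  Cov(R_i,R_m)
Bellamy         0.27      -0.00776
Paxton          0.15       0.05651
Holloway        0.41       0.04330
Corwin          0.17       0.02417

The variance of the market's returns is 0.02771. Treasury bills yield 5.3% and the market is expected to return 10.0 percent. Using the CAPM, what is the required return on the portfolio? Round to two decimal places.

10.09%

β_Bellamy = -0.00776 / 0.02771 = -0.2800
β_Paxton = 0.05651 / 0.02771 = 2.0393
β_Holloway = 0.04330 / 0.02771 = 1.5626
β_Corwin = 0.02417 / 0.02771 = 0.8722
β_P = Σ w_i β_i = 0.27×-0.2800 + 0.15×2.0393 + 0.41×1.5626 + 0.17×0.8722 = 1.0192
MRP = 10.0% − 5.3% = 4.70%
E(R_P) = R_f + β_P × MRP = 5.3% + 1.0192 × 4.7% = 10.09%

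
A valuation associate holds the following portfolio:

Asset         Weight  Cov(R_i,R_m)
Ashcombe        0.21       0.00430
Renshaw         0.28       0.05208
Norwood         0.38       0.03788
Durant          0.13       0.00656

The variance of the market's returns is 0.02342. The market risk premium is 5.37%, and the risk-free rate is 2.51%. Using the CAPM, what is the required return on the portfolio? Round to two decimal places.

9.56%

β_Ashcombe = 0.00430 / 0.02342 = 0.1836
β_Renshaw = 0.05208 / 0.02342 = 2.2237
β_Norwood = 0.03788 / 0.02342 = 1.6174
β_Durant = 0.00656 / 0.02342 = 0.2801
β_P = Σ w_i β_i = 0.21×0.1836 + 0.28×2.2237 + 0.38×1.6174 + 0.13×0.2801 = 1.3122
E(R_P) = R_f + β_P × MRP = 2.51% + 1.3122 × 5.37% = 9.56%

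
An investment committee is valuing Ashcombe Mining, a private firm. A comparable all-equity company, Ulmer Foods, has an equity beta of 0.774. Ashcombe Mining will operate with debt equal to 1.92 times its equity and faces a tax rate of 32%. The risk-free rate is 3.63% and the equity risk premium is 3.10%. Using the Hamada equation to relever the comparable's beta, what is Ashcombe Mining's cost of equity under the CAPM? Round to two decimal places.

9.16%

β_L = β_U × [1 + (1 − t)(D/E)] = 0.774 × [1 + (1 − 0.32) × 1.92]
    = 0.774 × [1 + 0.68 × 1.92] = 0.774 × 2.3056 = 1.7845
E(R) = R_f + β_L × MRP = 3.63% + 1.7845 × 3.10% = 9.16%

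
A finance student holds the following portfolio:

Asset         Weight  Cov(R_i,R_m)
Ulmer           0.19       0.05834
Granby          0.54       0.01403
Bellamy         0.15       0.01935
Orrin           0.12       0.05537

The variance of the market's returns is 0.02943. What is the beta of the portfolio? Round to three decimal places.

β_Ulmer = 0.05834 / 0.02943 = 1.9823
β_Granby = 0.01403 / 0.02943 = 0.4767
β_Bellamy = 0.01935 / 0.02943 = 0.6575
β_Orrin = 0.05537 / 0.02943 = 1.8814
β_P = Σ w_i β_i = 0.19×1.9823 + 0.54×0.4767 + 0.15×0.6575 + 0.12×1.8814 = 0.9584

0.958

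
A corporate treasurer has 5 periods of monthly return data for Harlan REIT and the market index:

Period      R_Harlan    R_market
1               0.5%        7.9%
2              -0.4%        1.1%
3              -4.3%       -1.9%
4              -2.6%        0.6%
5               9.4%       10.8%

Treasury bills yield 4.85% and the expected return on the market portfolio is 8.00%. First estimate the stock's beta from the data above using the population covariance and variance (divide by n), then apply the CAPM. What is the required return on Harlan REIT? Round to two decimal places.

7.63%

Mean R_i = (0.5 − 0.4 − 4.3 − 2.6 + 9.4) / 5 = 0.5200%
Mean R_m = (7.9 + 1.1 − 1.9 + 0.6 + 10.8) / 5 = 3.7000%
Σ(R_i − R̄_i)(R_m − R̄_m) = 102.0200  ⇒  Cov = 102.0200 / 5 = 20.4040
Σ(R_m − R̄_m)² = 115.7800  ⇒  Var(R_m) = 115.7800 / 5 = 23.1560
β = Cov / Var(R_m) = 20.4040 / 23.1560 = 0.8812
MRP = 8.00% − 4.85% = 3.15%
E(R) = R_f + β × MRP = 4.85% + 0.8812 × 3.15% = 7.63%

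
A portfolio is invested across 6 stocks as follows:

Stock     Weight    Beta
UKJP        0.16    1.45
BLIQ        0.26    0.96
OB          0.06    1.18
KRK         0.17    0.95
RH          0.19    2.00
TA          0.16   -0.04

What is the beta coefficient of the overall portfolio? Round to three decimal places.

β_P = Σ w_i β_i = 0.16×1.45 + 0.26×0.96 + 0.06×1.18 + 0.17×0.95 + 0.19×2.00 + 0.16×-0.04 = 1.0875

1.088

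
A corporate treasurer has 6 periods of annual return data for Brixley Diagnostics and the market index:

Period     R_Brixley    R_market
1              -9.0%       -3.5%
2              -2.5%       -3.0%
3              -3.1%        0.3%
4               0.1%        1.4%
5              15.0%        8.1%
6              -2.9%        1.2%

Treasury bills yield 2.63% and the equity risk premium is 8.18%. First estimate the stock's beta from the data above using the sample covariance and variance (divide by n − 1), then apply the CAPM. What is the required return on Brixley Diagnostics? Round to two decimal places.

Mean R_i = (-9.0 − 2.5 − 3.1 + 0.1 + 15.0 − 2.9) / 6 = -0.4000%
Mean R_m = (-3.5 − 3.0 + 0.3 + 1.4 + 8.1 + 1.2) / 6 = 0.7500%
Σ(R_i − R̄_i)(R_m − R̄_m) = 158.0300  ⇒  Cov = 158.0300 / 5 = 31.6060
Σ(R_m − R̄_m)² = 86.9750  ⇒  Var(R_m) = 86.9750 / 5 = 17.3950
β = Cov / Var(R_m) = 31.6060 / 17.3950 = 1.8170
E(R) = R_f + β × MRP = 2.63% + 1.8170 × 8.18% = 17.49%

17.49%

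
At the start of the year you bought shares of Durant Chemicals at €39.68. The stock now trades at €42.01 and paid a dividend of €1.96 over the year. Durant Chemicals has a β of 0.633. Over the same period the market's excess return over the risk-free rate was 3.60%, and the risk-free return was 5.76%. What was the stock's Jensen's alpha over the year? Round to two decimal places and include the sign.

+2.77%

Realised HPR = (P1 + D1 − P0) / P0 = (42.01 + 1.96 − 39.68) / 39.68 = 4.29 / 39.68 = 10.8115%
CAPM required = R_f + β·MRP = 5.76% + 0.633 × 3.60% = 8.03880%
α = realised − required = 10.8115% − 8.03880% = +2.77%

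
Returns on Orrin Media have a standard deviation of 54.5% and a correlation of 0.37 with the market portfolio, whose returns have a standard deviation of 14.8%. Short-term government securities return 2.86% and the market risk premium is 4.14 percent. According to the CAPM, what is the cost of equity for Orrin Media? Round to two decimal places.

8.50%

β = ρ × σ_i / σ_m = 0.37 × 54.5% / 14.8% = 1.3625
E(R) = 2.86% + 1.3625 × 4.14% = 8.50%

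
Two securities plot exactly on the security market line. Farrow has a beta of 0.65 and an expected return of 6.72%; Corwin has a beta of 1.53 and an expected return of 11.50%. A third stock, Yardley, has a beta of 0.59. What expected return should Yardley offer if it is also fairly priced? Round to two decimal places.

MRP (SML slope) = (11.50% − 6.72%) / (1.53 − 0.65) = 4.78% / 0.88 = 5.4318%
R_f (intercept) = 6.72% − 0.65 × 5.4318% = 3.1893%
E(R_Yardley) = R_f + β × MRP = 3.1893% + 0.59 × 5.4318% = 6.39%

6.39%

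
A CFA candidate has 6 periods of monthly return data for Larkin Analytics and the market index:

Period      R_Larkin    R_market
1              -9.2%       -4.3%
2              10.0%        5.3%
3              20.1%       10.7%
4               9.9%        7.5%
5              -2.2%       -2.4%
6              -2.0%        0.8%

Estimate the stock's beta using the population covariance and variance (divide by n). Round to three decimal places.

1.787

Mean R_i = (-9.2 + 10.0 + 20.1 + 9.9 − 2.2 − 2.0) / 6 = 4.4333%
Mean R_m = (-4.3 + 5.3 + 10.7 + 7.5 − 2.4 + 0.8) / 6 = 2.9333%
Σ(R_i − R̄_i)(R_m − R̄_m) = 307.5333  ⇒  Cov = 307.5333 / 6 = 51.2556
Σ(R_m − R̄_m)² = 172.0933  ⇒  Var(R_m) = 172.0933 / 6 = 28.6822
β = Cov / Var(R_m) = 51.2556 / 28.6822 = 1.7870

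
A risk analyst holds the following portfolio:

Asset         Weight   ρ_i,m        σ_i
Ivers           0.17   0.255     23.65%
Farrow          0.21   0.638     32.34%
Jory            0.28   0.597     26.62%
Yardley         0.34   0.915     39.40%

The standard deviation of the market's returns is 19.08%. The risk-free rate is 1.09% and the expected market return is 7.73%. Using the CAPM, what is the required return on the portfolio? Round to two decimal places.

8.77%

β_Ivers = 0.255 × 23.65% / 19.08% = 0.3161
β_Farrow = 0.638 × 32.34% / 19.08% = 1.0814
β_Jory = 0.597 × 26.62% / 19.08% = 0.8329
β_Yardley = 0.915 × 39.40% / 19.08% = 1.8895
β_P = Σ w_i β_i = 0.17×0.3161 + 0.21×1.0814 + 0.28×0.8329 + 0.34×1.8895 = 1.1565
MRP = 7.73% − 1.09% = 6.64%
E(R_P) = R_f + β_P × MRP = 1.09% + 1.1565 × 6.64% = 8.77%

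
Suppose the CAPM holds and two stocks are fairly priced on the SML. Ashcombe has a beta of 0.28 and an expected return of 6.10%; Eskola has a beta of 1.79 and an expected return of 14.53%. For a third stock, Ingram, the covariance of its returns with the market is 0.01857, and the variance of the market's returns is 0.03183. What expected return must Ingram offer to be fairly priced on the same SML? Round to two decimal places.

7.79%

MRP = (14.53% − 6.10%) / (1.79 − 0.28) = 5.5828%
R_f = 6.10% − 0.28 × 5.5828% = 4.5368%
β_Ingram = Cov / Var(R_m) = 0.01857 / 0.03183 = 0.5834
E(R_Ingram) = R_f + β × MRP = 4.5368% + 0.5834 × 5.5828% = 7.79%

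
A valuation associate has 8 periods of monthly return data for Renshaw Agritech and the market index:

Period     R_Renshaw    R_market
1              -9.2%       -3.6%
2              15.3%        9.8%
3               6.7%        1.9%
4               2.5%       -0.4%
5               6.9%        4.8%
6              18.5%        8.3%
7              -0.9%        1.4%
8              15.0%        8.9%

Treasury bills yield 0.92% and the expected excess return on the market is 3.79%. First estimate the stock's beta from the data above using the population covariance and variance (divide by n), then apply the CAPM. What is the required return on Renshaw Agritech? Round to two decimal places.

7.83%

Mean R_i = (-9.2 + 15.3 + 6.7 + 2.5 + 6.9 + 18.5 − 0.9 + 15.0) / 8 = 6.8500%
Mean R_m = (-3.6 + 9.8 + 1.9 − 0.4 + 4.8 + 8.3 + 1.4 + 8.9) / 8 = 3.8875%
Σ(R_i − R̄_i)(R_m − R̄_m) = 300.6650  ⇒  Cov = 300.6650 / 8 = 37.5831
Σ(R_m − R̄_m)² = 164.9688  ⇒  Var(R_m) = 164.9688 / 8 = 20.6211
β = Cov / Var(R_m) = 37.5831 / 20.6211 = 1.8226
E(R) = R_f + β × MRP = 0.92% + 1.8226 × 3.79% = 7.83%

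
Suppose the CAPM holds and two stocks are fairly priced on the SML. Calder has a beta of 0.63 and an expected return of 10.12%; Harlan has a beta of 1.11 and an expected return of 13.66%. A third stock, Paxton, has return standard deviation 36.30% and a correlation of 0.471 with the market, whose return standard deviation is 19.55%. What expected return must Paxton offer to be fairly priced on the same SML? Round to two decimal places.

11.92%

MRP = (13.66% − 10.12%) / (1.11 − 0.63) = 7.3750%
R_f = 10.12% − 0.63 × 7.3750% = 5.4738%
β_Paxton = ρ·σ_i/σ_m = 0.471 × 36.30 / 19.55 = 0.8745
E(R_Paxton) = R_f + β × MRP = 5.4738% + 0.8745 × 7.3750% = 11.92%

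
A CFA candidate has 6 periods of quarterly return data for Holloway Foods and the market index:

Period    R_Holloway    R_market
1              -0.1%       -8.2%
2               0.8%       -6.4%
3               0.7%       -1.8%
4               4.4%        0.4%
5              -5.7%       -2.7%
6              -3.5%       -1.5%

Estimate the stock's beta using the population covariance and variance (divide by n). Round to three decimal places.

Mean R_i = (-0.1 + 0.8 + 0.7 + 4.4 − 5.7 − 3.5) / 6 = -0.5667%
Mean R_m = (-8.2 − 6.4 − 1.8 + 0.4 − 2.7 − 1.5) / 6 = -3.3667%
Σ(R_i − R̄_i)(R_m − R̄_m) = 5.3933  ⇒  Cov = 5.3933 / 6 = 0.8989
Σ(R_m − R̄_m)² = 53.1333  ⇒  Var(R_m) = 53.1333 / 6 = 8.8556
β = Cov / Var(R_m) = 0.8989 / 8.8556 = 0.1015

0.102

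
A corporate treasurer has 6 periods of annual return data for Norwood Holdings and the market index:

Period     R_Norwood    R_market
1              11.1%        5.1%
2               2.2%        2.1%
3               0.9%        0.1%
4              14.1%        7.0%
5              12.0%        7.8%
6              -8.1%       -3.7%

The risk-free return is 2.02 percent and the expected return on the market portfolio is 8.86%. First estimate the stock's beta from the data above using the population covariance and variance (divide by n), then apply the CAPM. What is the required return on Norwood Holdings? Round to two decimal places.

Mean R_i = (11.1 + 2.2 + 0.9 + 14.1 + 12.0 − 8.1) / 6 = 5.3667%
Mean R_m = (5.1 + 2.1 + 0.1 + 7.0 + 7.8 − 3.7) / 6 = 3.0667%
Σ(R_i − R̄_i)(R_m − R̄_m) = 184.8433  ⇒  Cov = 184.8433 / 6 = 30.8072
Σ(R_m − R̄_m)² = 97.5333  ⇒  Var(R_m) = 97.5333 / 6 = 16.2556
β = Cov / Var(R_m) = 30.8072 / 16.2556 = 1.8952
MRP = 8.86% − 2.02% = 6.84%
E(R) = R_f + β × MRP = 2.02% + 1.8952 × 6.84% = 14.98%

14.98%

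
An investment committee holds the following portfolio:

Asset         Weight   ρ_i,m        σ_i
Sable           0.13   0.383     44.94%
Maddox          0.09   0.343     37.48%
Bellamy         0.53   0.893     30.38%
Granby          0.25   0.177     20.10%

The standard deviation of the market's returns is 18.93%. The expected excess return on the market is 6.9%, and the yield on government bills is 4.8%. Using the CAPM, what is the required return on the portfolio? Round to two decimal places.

11.60%

β_Sable = 0.383 × 44.94% / 18.93% = 0.9092
β_Maddox = 0.343 × 37.48% / 18.93% = 0.6791
β_Bellamy = 0.893 × 30.38% / 18.93% = 1.4331
β_Granby = 0.177 × 20.10% / 18.93% = 0.1879
β_P = Σ w_i β_i = 0.13×0.9092 + 0.09×0.6791 + 0.53×1.4331 + 0.25×0.1879 = 0.9858
E(R_P) = R_f + β_P × MRP = 4.8% + 0.9858 × 6.9% = 11.60%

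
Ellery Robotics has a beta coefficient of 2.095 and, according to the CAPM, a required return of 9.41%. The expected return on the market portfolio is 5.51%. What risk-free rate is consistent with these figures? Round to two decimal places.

1.95%

E(R) = R_f + β(E(R_m) − R_f) = R_f(1 − β) + β·E(R_m)
9.41% = R_f × (1 − 2.095) + 2.095 × 5.51%
9.41% = R_f × -1.095 + 11.54345%
R_f = (9.41% − 11.54345%) / -1.095 = 1.95%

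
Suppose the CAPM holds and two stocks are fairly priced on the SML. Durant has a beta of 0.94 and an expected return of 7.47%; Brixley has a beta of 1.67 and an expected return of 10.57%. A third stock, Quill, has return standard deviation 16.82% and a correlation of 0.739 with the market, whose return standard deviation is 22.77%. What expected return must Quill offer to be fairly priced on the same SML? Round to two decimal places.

5.80%

MRP = (10.57% − 7.47%) / (1.67 − 0.94) = 4.2466%
R_f = 7.47% − 0.94 × 4.2466% = 3.4782%
β_Quill = ρ·σ_i/σ_m = 0.739 × 16.82 / 22.77 = 0.5459
E(R_Quill) = R_f + β × MRP = 3.4782% + 0.5459 × 4.2466% = 5.80%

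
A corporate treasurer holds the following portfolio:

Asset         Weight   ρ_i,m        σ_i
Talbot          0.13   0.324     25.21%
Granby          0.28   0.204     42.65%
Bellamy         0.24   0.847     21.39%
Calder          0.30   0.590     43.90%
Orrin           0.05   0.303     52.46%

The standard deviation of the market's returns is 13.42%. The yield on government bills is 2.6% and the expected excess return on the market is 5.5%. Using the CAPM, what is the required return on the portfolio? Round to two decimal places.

β_Talbot = 0.324 × 25.21% / 13.42% = 0.6086
β_Granby = 0.204 × 42.65% / 13.42% = 0.6483
β_Bellamy = 0.847 × 21.39% / 13.42% = 1.3500
β_Calder = 0.590 × 43.90% / 13.42% = 1.9300
β_Orrin = 0.303 × 52.46% / 13.42% = 1.1845
β_P = Σ w_i β_i = 0.13×0.6086 + 0.28×0.6483 + 0.24×1.3500 + 0.30×1.9300 + 0.05×1.1845 = 1.2229
E(R_P) = R_f + β_P × MRP = 2.6% + 1.2229 × 5.5% = 9.33%

9.33%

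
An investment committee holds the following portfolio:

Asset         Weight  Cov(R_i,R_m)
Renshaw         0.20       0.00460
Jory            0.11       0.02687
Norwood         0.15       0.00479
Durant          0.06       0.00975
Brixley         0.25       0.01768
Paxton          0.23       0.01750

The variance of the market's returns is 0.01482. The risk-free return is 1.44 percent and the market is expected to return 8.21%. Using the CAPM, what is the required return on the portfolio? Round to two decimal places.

β_Renshaw = 0.00460 / 0.01482 = 0.3104
β_Jory = 0.02687 / 0.01482 = 1.8131
β_Norwood = 0.00479 / 0.01482 = 0.3232
β_Durant = 0.00975 / 0.01482 = 0.6579
β_Brixley = 0.01768 / 0.01482 = 1.1930
β_Paxton = 0.01750 / 0.01482 = 1.1808
β_P = Σ w_i β_i = 0.20×0.3104 + 0.11×1.8131 + 0.15×0.3232 + 0.06×0.6579 + 0.25×1.1930 + 0.23×1.1808 = 0.9193
MRP = 8.21% − 1.44% = 6.77%
E(R_P) = R_f + β_P × MRP = 1.44% + 0.9193 × 6.77% = 7.66%

7.66%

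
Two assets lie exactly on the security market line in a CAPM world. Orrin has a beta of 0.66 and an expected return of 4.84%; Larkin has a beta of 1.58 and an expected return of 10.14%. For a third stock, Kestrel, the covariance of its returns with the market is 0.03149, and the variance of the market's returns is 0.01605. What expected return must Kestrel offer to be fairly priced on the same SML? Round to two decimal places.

12.34%

MRP = (10.14% − 4.84%) / (1.58 − 0.66) = 5.7609%
R_f = 4.84% − 0.66 × 5.7609% = 1.0378%
β_Kestrel = Cov / Var(R_m) = 0.03149 / 0.01605 = 1.9620
E(R_Kestrel) = R_f + β × MRP = 1.0378% + 1.9620 × 5.7609% = 12.34%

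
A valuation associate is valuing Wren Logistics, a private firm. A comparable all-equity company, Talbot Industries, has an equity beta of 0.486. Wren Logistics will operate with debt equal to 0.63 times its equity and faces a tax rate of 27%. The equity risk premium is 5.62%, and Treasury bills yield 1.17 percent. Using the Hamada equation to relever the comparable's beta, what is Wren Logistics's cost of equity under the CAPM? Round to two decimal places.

β_L = β_U × [1 + (1 − t)(D/E)] = 0.486 × [1 + (1 − 0.27) × 0.63]
    = 0.486 × [1 + 0.73 × 0.63] = 0.486 × 1.4599 = 0.7095
E(R) = R_f + β_L × MRP = 1.17% + 0.7095 × 5.62% = 5.16%

5.16%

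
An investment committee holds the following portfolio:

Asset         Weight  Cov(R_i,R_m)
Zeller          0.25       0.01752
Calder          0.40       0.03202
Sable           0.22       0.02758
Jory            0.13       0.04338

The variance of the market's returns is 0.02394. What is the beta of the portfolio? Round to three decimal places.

β_Zeller = 0.01752 / 0.02394 = 0.7318
β_Calder = 0.03202 / 0.02394 = 1.3375
β_Sable = 0.02758 / 0.02394 = 1.1520
β_Jory = 0.04338 / 0.02394 = 1.8120
β_P = Σ w_i β_i = 0.25×0.7318 + 0.40×1.3375 + 0.22×1.1520 + 0.13×1.8120 = 1.2070

1.207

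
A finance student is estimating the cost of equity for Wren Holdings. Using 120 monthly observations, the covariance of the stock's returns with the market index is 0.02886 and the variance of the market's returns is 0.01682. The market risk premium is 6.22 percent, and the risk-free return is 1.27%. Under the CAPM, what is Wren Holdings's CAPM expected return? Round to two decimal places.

β = Cov(R_i, R_m) / Var(R_m) = 0.02886 / 0.01682 = 1.7158
E(R) = R_f + β × MRP = 1.27% + 1.7158 × 6.22% = 11.94%

11.94%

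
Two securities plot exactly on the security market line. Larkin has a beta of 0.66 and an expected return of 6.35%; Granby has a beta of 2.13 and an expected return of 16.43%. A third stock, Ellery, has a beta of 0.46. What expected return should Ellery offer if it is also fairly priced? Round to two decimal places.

4.98%

MRP (SML slope) = (16.43% − 6.35%) / (2.13 − 0.66) = 10.08% / 1.47 = 6.8571%
R_f (intercept) = 6.35% − 0.66 × 6.8571% = 1.8243%
E(R_Ellery) = R_f + β × MRP = 1.8243% + 0.46 × 6.8571% = 4.98%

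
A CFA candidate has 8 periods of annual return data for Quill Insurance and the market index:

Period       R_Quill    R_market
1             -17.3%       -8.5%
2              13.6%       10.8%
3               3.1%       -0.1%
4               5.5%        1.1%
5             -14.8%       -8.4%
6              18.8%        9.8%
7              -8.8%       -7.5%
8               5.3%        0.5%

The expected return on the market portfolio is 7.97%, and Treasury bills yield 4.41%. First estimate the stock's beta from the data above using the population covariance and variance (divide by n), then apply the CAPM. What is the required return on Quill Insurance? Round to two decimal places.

10.26%

Mean R_i = (-17.3 + 13.6 + 3.1 + 5.5 − 14.8 + 18.8 − 8.8 + 5.3) / 8 = 0.6750%
Mean R_m = (-8.5 + 10.8 − 0.1 + 1.1 − 8.4 + 9.8 − 7.5 + 0.5) / 8 = -0.2875%
Σ(R_i − R̄_i)(R_m − R̄_m) = 678.4325  ⇒  Cov = 678.4325 / 8 = 84.8041
Σ(R_m − R̄_m)² = 412.5488  ⇒  Var(R_m) = 412.5488 / 8 = 51.5686
β = Cov / Var(R_m) = 84.8041 / 51.5686 = 1.6445
MRP = 7.97% − 4.41% = 3.56%
E(R) = R_f + β × MRP = 4.41% + 1.6445 × 3.56% = 10.26%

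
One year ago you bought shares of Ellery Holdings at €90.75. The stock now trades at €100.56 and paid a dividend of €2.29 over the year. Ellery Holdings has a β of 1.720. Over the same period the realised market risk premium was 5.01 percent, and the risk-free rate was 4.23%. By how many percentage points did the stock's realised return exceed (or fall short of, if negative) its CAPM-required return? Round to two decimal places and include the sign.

+0.49%

Realised HPR = (P1 + D1 − P0) / P0 = (100.56 + 2.29 − 90.75) / 90.75 = 12.10 / 90.75 = 13.3333%
CAPM required = R_f + β·MRP = 4.23% + 1.720 × 5.01% = 12.84720%
α = realised − required = 13.3333% − 12.84720% = +0.49%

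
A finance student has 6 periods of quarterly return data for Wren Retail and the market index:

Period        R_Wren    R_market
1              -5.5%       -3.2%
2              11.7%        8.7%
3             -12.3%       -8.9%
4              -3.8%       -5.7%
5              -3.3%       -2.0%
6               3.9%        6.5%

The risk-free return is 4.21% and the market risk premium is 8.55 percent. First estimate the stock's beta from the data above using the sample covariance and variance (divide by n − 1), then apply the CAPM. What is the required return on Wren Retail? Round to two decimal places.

14.00%

Mean R_i = (-5.5 + 11.7 − 12.3 − 3.8 − 3.3 + 3.9) / 6 = -1.5500%
Mean R_m = (-3.2 + 8.7 − 8.9 − 5.7 − 2.0 + 6.5) / 6 = -0.7667%
Σ(R_i − R̄_i)(R_m − R̄_m) = 275.3400  ⇒  Cov = 275.3400 / 5 = 55.0680
Σ(R_m − R̄_m)² = 240.3533  ⇒  Var(R_m) = 240.3533 / 5 = 48.0707
β = Cov / Var(R_m) = 55.0680 / 48.0707 = 1.1456
E(R) = R_f + β × MRP = 4.21% + 1.1456 × 8.55% = 14.00%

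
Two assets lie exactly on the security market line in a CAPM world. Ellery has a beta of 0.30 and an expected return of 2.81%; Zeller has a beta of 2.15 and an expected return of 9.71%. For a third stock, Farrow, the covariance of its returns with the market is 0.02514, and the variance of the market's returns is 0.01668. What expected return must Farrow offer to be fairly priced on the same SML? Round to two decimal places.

MRP = (9.71% − 2.81%) / (2.15 − 0.30) = 3.7297%
R_f = 2.81% − 0.30 × 3.7297% = 1.6911%
β_Farrow = Cov / Var(R_m) = 0.02514 / 0.01668 = 1.5072
E(R_Farrow) = R_f + β × MRP = 1.6911% + 1.5072 × 3.7297% = 7.31%

7.31%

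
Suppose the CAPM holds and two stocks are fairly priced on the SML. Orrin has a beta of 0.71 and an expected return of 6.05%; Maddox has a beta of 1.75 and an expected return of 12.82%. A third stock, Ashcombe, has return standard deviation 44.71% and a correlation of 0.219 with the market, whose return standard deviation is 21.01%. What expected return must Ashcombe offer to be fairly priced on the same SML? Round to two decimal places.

4.46%

MRP = (12.82% − 6.05%) / (1.75 − 0.71) = 6.5096%
R_f = 6.05% − 0.71 × 6.5096% = 1.4282%
β_Ashcombe = ρ·σ_i/σ_m = 0.219 × 44.71 / 21.01 = 0.4660
E(R_Ashcombe) = R_f + β × MRP = 1.4282% + 0.4660 × 6.5096% = 4.46%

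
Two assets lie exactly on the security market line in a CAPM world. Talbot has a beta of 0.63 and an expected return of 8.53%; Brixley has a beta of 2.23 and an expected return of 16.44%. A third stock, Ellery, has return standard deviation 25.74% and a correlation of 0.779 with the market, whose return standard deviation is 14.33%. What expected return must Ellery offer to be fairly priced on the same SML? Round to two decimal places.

MRP = (16.44% − 8.53%) / (2.23 − 0.63) = 4.9438%
R_f = 8.53% − 0.63 × 4.9438% = 5.4154%
β_Ellery = ρ·σ_i/σ_m = 0.779 × 25.74 / 14.33 = 1.3993
E(R_Ellery) = R_f + β × MRP = 5.4154% + 1.3993 × 4.9438% = 12.33%

12.33%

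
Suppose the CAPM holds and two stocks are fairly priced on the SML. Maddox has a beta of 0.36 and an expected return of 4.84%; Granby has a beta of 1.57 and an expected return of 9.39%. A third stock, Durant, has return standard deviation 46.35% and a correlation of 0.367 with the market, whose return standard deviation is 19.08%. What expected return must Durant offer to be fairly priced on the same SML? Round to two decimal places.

6.84%

MRP = (9.39% − 4.84%) / (1.57 − 0.36) = 3.7603%
R_f = 4.84% − 0.36 × 3.7603% = 3.4863%
β_Durant = ρ·σ_i/σ_m = 0.367 × 46.35 / 19.08 = 0.8915
E(R_Durant) = R_f + β × MRP = 3.4863% + 0.8915 × 3.7603% = 6.84%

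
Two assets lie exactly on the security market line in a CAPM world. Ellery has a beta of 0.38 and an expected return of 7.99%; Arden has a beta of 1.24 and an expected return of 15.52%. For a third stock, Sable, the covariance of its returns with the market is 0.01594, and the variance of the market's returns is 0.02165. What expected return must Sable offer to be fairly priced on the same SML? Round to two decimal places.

MRP = (15.52% − 7.99%) / (1.24 − 0.38) = 8.7558%
R_f = 7.99% − 0.38 × 8.7558% = 4.6628%
β_Sable = Cov / Var(R_m) = 0.01594 / 0.02165 = 0.7363
E(R_Sable) = R_f + β × MRP = 4.6628% + 0.7363 × 8.7558% = 11.11%

11.11%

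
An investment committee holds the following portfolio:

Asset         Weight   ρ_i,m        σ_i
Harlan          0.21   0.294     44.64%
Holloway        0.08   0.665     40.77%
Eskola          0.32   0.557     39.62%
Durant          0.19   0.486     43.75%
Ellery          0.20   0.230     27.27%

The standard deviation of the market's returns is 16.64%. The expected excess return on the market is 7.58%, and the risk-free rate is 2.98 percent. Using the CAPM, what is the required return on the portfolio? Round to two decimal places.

β_Harlan = 0.294 × 44.64% / 16.64% = 0.7887
β_Holloway = 0.665 × 40.77% / 16.64% = 1.6293
β_Eskola = 0.557 × 39.62% / 16.64% = 1.3262
β_Durant = 0.486 × 43.75% / 16.64% = 1.2778
β_Ellery = 0.230 × 27.27% / 16.64% = 0.3769
β_P = Σ w_i β_i = 0.21×0.7887 + 0.08×1.6293 + 0.32×1.3262 + 0.19×1.2778 + 0.20×0.3769 = 1.0385
E(R_P) = R_f + β_P × MRP = 2.98% + 1.0385 × 7.58% = 10.85%

10.85%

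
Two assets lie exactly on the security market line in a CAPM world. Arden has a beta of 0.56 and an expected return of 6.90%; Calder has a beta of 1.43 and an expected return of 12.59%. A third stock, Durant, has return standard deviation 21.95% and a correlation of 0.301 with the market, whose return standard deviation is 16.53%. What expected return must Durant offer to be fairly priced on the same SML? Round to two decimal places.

MRP = (12.59% − 6.90%) / (1.43 − 0.56) = 6.5402%
R_f = 6.90% − 0.56 × 6.5402% = 3.2375%
β_Durant = ρ·σ_i/σ_m = 0.301 × 21.95 / 16.53 = 0.3997
E(R_Durant) = R_f + β × MRP = 3.2375% + 0.3997 × 6.5402% = 5.85%

5.85%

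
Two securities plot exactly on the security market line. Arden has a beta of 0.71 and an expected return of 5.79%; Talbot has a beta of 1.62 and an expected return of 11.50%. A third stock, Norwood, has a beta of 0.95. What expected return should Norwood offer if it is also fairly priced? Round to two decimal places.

7.30%

MRP (SML slope) = (11.50% − 5.79%) / (1.62 − 0.71) = 5.71% / 0.91 = 6.2747%
R_f (intercept) = 5.79% − 0.71 × 6.2747% = 1.3350%
E(R_Norwood) = R_f + β × MRP = 1.3350% + 0.95 × 6.2747% = 7.30%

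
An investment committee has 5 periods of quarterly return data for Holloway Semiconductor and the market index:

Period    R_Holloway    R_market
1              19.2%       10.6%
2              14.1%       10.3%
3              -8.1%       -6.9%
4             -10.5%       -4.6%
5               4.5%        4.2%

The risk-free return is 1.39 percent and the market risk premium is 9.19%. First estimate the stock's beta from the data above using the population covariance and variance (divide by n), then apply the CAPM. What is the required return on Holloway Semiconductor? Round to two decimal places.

Mean R_i = (19.2 + 14.1 − 8.1 − 10.5 + 4.5) / 5 = 3.8400%
Mean R_m = (10.6 + 10.3 − 6.9 − 4.6 + 4.2) / 5 = 2.7200%
Σ(R_i − R̄_i)(R_m − R̄_m) = 419.6160  ⇒  Cov = 419.6160 / 5 = 83.9232
Σ(R_m − R̄_m)² = 267.8680  ⇒  Var(R_m) = 267.8680 / 5 = 53.5736
β = Cov / Var(R_m) = 83.9232 / 53.5736 = 1.5665
E(R) = R_f + β × MRP = 1.39% + 1.5665 × 9.19% = 15.79%

15.79%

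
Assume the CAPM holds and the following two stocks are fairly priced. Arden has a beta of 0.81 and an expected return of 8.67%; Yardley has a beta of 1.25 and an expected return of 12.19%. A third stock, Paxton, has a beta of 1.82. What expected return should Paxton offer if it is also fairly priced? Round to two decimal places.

16.75%

MRP (SML slope) = (12.19% − 8.67%) / (1.25 − 0.81) = 3.52% / 0.44 = 8.0000%
R_f (intercept) = 8.67% − 0.81 × 8.0000% = 2.1900%
E(R_Paxton) = R_f + β × MRP = 2.1900% + 1.82 × 8.0000% = 16.75%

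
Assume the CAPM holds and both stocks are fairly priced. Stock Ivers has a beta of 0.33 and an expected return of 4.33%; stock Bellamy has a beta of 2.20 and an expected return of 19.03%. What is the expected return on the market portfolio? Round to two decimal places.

9.60%

Both satisfy E(R) = R_f + β·MRP, so the slope of the SML is
MRP = (19.03% − 4.33%) / (2.20 − 0.33) = 14.70% / 1.87 = 7.8610%
R_f = E(R_Ivers) − β_Ivers·MRP = 4.33% − 0.33 × 7.8610% = 1.7359%
E(R_m) = R_f + MRP = 1.7359% + 7.8610% = 9.60%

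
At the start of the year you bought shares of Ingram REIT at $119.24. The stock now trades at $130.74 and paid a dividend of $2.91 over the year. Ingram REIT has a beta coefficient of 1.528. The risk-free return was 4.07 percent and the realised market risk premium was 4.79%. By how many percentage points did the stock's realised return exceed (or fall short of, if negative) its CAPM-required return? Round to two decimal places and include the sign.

Realised HPR = (P1 + D1 − P0) / P0 = (130.74 + 2.91 − 119.24) / 119.24 = 14.41 / 119.24 = 12.0849%
CAPM required = R_f + β·MRP = 4.07% + 1.528 × 4.79% = 11.38912%
α = realised − required = 12.0849% − 11.38912% = +0.70%

+0.70%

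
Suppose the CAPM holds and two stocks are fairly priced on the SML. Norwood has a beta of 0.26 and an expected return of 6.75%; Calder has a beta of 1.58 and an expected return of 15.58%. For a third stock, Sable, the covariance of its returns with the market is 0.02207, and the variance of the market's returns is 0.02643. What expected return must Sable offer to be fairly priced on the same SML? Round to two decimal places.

10.60%

MRP = (15.58% − 6.75%) / (1.58 − 0.26) = 6.6894%
R_f = 6.75% − 0.26 × 6.6894% = 5.0108%
β_Sable = Cov / Var(R_m) = 0.02207 / 0.02643 = 0.8350
E(R_Sable) = R_f + β × MRP = 5.0108% + 0.8350 × 6.6894% = 10.60%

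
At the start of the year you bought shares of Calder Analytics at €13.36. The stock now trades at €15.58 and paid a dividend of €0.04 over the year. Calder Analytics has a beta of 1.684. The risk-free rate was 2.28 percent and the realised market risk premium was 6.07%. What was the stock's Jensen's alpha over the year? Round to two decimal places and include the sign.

+4.41%

Realised HPR = (P1 + D1 − P0) / P0 = (15.58 + 0.04 − 13.36) / 13.36 = 2.26 / 13.36 = 16.9162%
CAPM required = R_f + β·MRP = 2.28% + 1.684 × 6.07% = 12.50188%
α = realised − required = 16.9162% − 12.50188% = +4.41%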